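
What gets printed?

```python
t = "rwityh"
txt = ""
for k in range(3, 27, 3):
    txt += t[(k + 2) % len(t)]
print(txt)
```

k=3: add t[5]='h' → 'h'
k=6: add t[2]='i' → 'hi'
k=9: add t[5]='h' → 'hih'
k=12: add t[2]='i' → 'hihi'
k=15: add t[5]='h' → 'hihih'
k=18: add t[2]='i' → 'hihihi'
k=21: add t[5]='h' → 'hihihih'
k=24: add t[2]='i' → 'hihihihi'

hihihihi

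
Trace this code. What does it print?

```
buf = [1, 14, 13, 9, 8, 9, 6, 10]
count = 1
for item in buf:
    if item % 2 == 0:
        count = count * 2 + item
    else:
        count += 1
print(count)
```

218

item=1: not even, count = 1+1 = 2
item=14: even, count = 2*2+14 = 18
item=13: not even, count = 18+1 = 19
item=9: not even, count = 19+1 = 20
item=8: even, count = 20*2+8 = 48
item=9: not even, count = 48+1 = 49
item=6: even, count = 49*2+6 = 104
item=10: even, count = 104*2+10 = 218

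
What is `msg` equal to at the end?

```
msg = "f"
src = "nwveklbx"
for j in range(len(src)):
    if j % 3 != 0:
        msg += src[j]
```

j=0: skip
j=1: add 'w' → 'fw'
j=2: add 'v' → 'fwv'
j=3: skip
j=4: add 'k' → 'fwvk'
j=5: add 'l' → 'fwvkl'
j=6: skip
j=7: add 'x' → 'fwvklx'

'fwvklx'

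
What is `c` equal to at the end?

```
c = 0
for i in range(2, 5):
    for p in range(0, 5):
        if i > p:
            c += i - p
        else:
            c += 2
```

i=2,p=0: 2>0, c = 0+2 = 2
i=2,p=1: 2>1, c = 2+1 = 3
i=2,p=2: not 2>2, c = 3+2 = 5
i=2,p=3: not 2>3, c = 5+2 = 7
i=2,p=4: not 2>4, c = 7+2 = 9
i=3,p=0: 3>0, c = 9+3 = 12
i=3,p=1: 3>1, c = 12+2 = 14
i=3,p=2: 3>2, c = 14+1 = 15
i=3,p=3: not 3>3, c = 15+2 = 17
i=3,p=4: not 3>4, c = 17+2 = 19
i=4,p=0: 4>0, c = 19+4 = 23
i=4,p=1: 4>1, c = 23+3 = 26
i=4,p=2: 4>2, c = 26+2 = 28
i=4,p=3: 4>3, c = 28+1 = 29
i=4,p=4: not 4>4, c = 29+2 = 31

31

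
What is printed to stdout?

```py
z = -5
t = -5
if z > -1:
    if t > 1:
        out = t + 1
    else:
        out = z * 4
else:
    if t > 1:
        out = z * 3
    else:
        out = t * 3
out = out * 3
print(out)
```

-45

z=-5, t=-5
z > -1 is False; t > 1 is False
→ out = t * 3 = -15
out = (-15)*3 = -45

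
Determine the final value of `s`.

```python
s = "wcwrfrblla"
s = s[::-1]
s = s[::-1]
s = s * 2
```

'wcwrfrbllawcwrfrblla'

reverse → 'allbrfrwcw'
reverse → 'wcwrfrblla'
repeat ×2 → 'wcwrfrbllawcwrfrblla'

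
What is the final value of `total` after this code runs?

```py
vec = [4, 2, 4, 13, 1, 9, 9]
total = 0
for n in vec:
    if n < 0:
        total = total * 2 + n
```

0

n=4: not <0
n=2: not <0
n=4: not <0
n=13: not <0
n=1: not <0
n=9: not <0
n=9: not <0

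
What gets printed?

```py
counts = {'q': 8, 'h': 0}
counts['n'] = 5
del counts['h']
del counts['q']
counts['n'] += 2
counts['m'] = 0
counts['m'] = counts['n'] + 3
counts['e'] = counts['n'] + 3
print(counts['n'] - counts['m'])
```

counts['n'] = 5 → {'q': 8, 'h': 0, 'n': 5}
del 'h' → {'q': 8, 'n': 5}
del 'q' → {'n': 5}
counts['n'] = 5+2 = 7 → {'n': 7}
counts['m'] = 0 → {'n': 7, 'm': 0}
counts['m'] = counts['n']+3 = 10 → {'n': 7, 'm': 10}
counts['e'] = counts['n']+3 = 10 → {'n': 7, 'm': 10, 'e': 10}
counts['n']-counts['m'] = 7-10 = -3

-3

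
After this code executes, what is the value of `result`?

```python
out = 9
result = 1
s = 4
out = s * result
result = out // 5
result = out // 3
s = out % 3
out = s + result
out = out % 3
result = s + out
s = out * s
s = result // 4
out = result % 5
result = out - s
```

3

out = 4*1 = 4
result = 4//5 = 0
result = 4//3 = 1
s = 4%3 = 1
out = 1+1 = 2
out = 2%3 = 2
result = 1+2 = 3
s = 2*1 = 2
s = 3//4 = 0
out = 3%5 = 3
result = 3-0 = 3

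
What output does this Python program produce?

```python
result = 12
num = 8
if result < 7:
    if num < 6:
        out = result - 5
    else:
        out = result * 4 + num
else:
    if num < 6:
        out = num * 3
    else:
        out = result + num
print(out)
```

result=12, num=8
result < 7 is False; num < 6 is False
→ out = result + num = 20

20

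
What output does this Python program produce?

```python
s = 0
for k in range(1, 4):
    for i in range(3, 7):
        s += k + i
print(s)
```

78

k=1,i=3: s = 0+4 = 4
k=1,i=4: s = 4+5 = 9
k=1,i=5: s = 9+6 = 15
k=1,i=6: s = 15+7 = 22
k=2,i=3: s = 22+5 = 27
k=2,i=4: s = 27+6 = 33
k=2,i=5: s = 33+7 = 40
k=2,i=6: s = 40+8 = 48
k=3,i=3: s = 48+6 = 54
k=3,i=4: s = 54+7 = 61
k=3,i=5: s = 61+8 = 69
k=3,i=6: s = 69+9 = 78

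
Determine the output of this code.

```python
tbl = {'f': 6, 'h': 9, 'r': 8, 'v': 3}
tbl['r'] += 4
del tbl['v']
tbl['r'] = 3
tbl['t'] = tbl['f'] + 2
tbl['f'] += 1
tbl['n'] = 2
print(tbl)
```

tbl['r'] = 8+4 = 12 → {'f': 6, 'h': 9, 'r': 12, 'v': 3}
del 'v' → {'f': 6, 'h': 9, 'r': 12}
tbl['r'] = 3 → {'f': 6, 'h': 9, 'r': 3}
tbl['t'] = tbl['f']+2 = 8 → {'f': 6, 'h': 9, 'r': 3, 't': 8}
tbl['f'] = 6+1 = 7 → {'f': 7, 'h': 9, 'r': 3, 't': 8}
tbl['n'] = 2 → {'f': 7, 'h': 9, 'r': 3, 't': 8, 'n': 2}

{'f': 7, 'h': 9, 'r': 3, 't': 8, 'n': 2}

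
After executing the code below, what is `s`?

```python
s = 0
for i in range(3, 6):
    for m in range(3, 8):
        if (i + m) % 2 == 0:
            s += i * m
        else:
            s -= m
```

125

i=3,m=3: even sum, s = 0+9 = 9
i=3,m=4: odd sum, s = 9-4 = 5
i=3,m=5: even sum, s = 5+15 = 20
i=3,m=6: odd sum, s = 20-6 = 14
i=3,m=7: even sum, s = 14+21 = 35
i=4,m=3: odd sum, s = 35-3 = 32
i=4,m=4: even sum, s = 32+16 = 48
i=4,m=5: odd sum, s = 48-5 = 43
i=4,m=6: even sum, s = 43+24 = 67
i=4,m=7: odd sum, s = 67-7 = 60
i=5,m=3: even sum, s = 60+15 = 75
i=5,m=4: odd sum, s = 75-4 = 71
i=5,m=5: even sum, s = 71+25 = 96
i=5,m=6: odd sum, s = 96-6 = 90
i=5,m=7: even sum, s = 90+35 = 125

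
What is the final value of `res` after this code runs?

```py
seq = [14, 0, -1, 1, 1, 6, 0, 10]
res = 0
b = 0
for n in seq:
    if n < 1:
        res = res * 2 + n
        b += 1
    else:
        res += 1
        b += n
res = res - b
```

-22

n=14: not <1, res = 0+1 = 1; b=14
n=0: <1, res = 1*2+0 = 2; b=15
n=-1: <1, res = 2*2+(-1) = 3; b=16
n=1: not <1, res = 3+1 = 4; b=17
n=1: not <1, res = 4+1 = 5; b=18
n=6: not <1, res = 5+1 = 6; b=24
n=0: <1, res = 6*2+0 = 12; b=25
n=10: not <1, res = 12+1 = 13; b=35
res-b = 13-35 = -22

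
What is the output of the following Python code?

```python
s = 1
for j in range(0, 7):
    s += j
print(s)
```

j=0: s = 1+0 = 1
j=1: s = 1+1 = 2
j=2: s = 2+2 = 4
j=3: s = 4+3 = 7
j=4: s = 7+4 = 11
j=5: s = 11+5 = 16
j=6: s = 16+6 = 22

22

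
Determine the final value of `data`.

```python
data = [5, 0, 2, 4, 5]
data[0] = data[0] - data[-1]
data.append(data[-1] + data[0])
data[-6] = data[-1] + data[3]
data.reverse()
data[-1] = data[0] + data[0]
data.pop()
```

data[0] = data[0]-data[-1] = 5-5 = 0 → [0, 0, 2, 4, 5]
append data[-1]+data[0] = 5+0 = 5 → [0, 0, 2, 4, 5, 5]
data[-6] = data[-1]+data[3] = 5+4 = 9 → [9, 0, 2, 4, 5, 5]
reverse → [5, 5, 4, 2, 0, 9]
data[-1] = data[0]+data[0] = 5+5 = 10 → [5, 5, 4, 2, 0, 10]
pop() removes 10 → [5, 5, 4, 2, 0]

[5, 5, 4, 2, 0]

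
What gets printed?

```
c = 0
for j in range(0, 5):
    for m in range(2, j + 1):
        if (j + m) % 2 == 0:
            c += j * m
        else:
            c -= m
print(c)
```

j=2,m=2: even sum, c = 0+4 = 4
j=3,m=2: odd sum, c = 4-2 = 2
j=3,m=3: even sum, c = 2+9 = 11
j=4,m=2: even sum, c = 11+8 = 19
j=4,m=3: odd sum, c = 19-3 = 16
j=4,m=4: even sum, c = 16+16 = 32

32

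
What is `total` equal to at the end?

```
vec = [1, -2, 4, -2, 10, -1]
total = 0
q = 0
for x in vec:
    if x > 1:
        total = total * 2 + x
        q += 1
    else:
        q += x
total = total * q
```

-36

x=1: not >1; q=1
x=-2: not >1; q=-1
x=4: >1, total = 0*2+4 = 4; q=0
x=-2: not >1; q=-2
x=10: >1, total = 4*2+10 = 18; q=-1
x=-1: not >1; q=-2
total*q = 18*(-2) = -36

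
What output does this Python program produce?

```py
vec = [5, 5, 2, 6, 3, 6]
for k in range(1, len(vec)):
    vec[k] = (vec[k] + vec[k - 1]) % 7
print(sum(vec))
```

23

k=1: vec[1] = (5+5)%7 = 3 → [5, 3, 2, 6, 3, 6]
k=2: vec[2] = (2+3)%7 = 5 → [5, 3, 5, 6, 3, 6]
k=3: vec[3] = (6+5)%7 = 4 → [5, 3, 5, 4, 3, 6]
k=4: vec[4] = (3+4)%7 = 0 → [5, 3, 5, 4, 0, 6]
k=5: vec[5] = (6+0)%7 = 6 → [5, 3, 5, 4, 0, 6]
sum = 23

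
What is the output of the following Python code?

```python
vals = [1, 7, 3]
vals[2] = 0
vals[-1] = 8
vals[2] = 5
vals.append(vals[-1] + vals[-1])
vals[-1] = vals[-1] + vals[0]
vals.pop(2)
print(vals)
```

[1, 7, 11]

vals[2] = 0 → [1, 7, 0]
vals[-1] = 8 → [1, 7, 8]
vals[2] = 5 → [1, 7, 5]
append vals[-1]+vals[-1] = 5+5 = 10 → [1, 7, 5, 10]
vals[-1] = vals[-1]+vals[0] = 10+1 = 11 → [1, 7, 5, 11]
pop(2) removes 5 → [1, 7, 11]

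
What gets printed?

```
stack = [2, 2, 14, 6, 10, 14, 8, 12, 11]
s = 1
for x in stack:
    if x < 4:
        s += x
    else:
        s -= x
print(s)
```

x=2: <4, s = 1+2 = 3
x=2: <4, s = 3+2 = 5
x=14: not <4, s = 5-14 = -9
x=6: not <4, s = (-9)-6 = -15
x=10: not <4, s = (-15)-10 = -25
x=14: not <4, s = (-25)-14 = -39
x=8: not <4, s = (-39)-8 = -47
x=12: not <4, s = (-47)-12 = -59
x=11: not <4, s = (-59)-11 = -70

-70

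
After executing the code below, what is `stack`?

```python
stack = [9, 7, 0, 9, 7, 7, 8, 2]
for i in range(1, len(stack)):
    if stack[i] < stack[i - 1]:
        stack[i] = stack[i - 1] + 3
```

i=1: 7<9, stack[1] = 9+3 = 12 → [9, 12, 0, 9, 7, 7, 8, 2]
i=2: 0<12, stack[2] = 12+3 = 15 → [9, 12, 15, 9, 7, 7, 8, 2]
i=3: 9<15, stack[3] = 15+3 = 18 → [9, 12, 15, 18, 7, 7, 8, 2]
i=4: 7<18, stack[4] = 18+3 = 21 → [9, 12, 15, 18, 21, 7, 8, 2]
i=5: 7<21, stack[5] = 21+3 = 24 → [9, 12, 15, 18, 21, 24, 8, 2]
i=6: 8<24, stack[6] = 24+3 = 27 → [9, 12, 15, 18, 21, 24, 27, 2]
i=7: 2<27, stack[7] = 27+3 = 30 → [9, 12, 15, 18, 21, 24, 27, 30]

[9, 12, 15, 18, 21, 24, 27, 30]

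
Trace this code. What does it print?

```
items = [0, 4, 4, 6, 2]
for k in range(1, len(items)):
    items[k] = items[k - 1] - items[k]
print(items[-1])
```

-16

k=1: items[1] = 0-4 = -4 → [0, -4, 4, 6, 2]
k=2: items[2] = (-4)-4 = -8 → [0, -4, -8, 6, 2]
k=3: items[3] = (-8)-6 = -14 → [0, -4, -8, -14, 2]
k=4: items[4] = (-14)-2 = -16 → [0, -4, -8, -14, -16]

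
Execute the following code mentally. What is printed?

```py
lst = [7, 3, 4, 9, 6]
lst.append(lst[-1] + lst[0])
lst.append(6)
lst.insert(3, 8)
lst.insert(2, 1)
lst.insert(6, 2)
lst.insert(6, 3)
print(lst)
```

append lst[-1]+lst[0] = 6+7 = 13 → [7, 3, 4, 9, 6, 13]
append 6 → [7, 3, 4, 9, 6, 13, 6]
insert 8 at 3 → [7, 3, 4, 8, 9, 6, 13, 6]
insert 1 at 2 → [7, 3, 1, 4, 8, 9, 6, 13, 6]
insert 2 at 6 → [7, 3, 1, 4, 8, 9, 2, 6, 13, 6]
insert 3 at 6 → [7, 3, 1, 4, 8, 9, 3, 2, 6, 13, 6]

[7, 3, 1, 4, 8, 9, 3, 2, 6, 13, 6]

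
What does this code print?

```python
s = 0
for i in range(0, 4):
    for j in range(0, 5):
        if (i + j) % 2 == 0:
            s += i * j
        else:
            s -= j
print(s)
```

i=0,j=0: even sum, s = 0+0 = 0
i=0,j=1: odd sum, s = 0-1 = -1
i=0,j=2: even sum, s = (-1)+0 = -1
i=0,j=3: odd sum, s = (-1)-3 = -4
i=0,j=4: even sum, s = (-4)+0 = -4
i=1,j=0: odd sum, s = (-4)-0 = -4
i=1,j=1: even sum, s = (-4)+1 = -3
i=1,j=2: odd sum, s = (-3)-2 = -5
i=1,j=3: even sum, s = (-5)+3 = -2
i=1,j=4: odd sum, s = (-2)-4 = -6
i=2,j=0: even sum, s = (-6)+0 = -6
i=2,j=1: odd sum, s = (-6)-1 = -7
i=2,j=2: even sum, s = (-7)+4 = -3
i=2,j=3: odd sum, s = (-3)-3 = -6
i=2,j=4: even sum, s = (-6)+8 = 2
i=3,j=0: odd sum, s = 2-0 = 2
i=3,j=1: even sum, s = 2+3 = 5
i=3,j=2: odd sum, s = 5-2 = 3
i=3,j=3: even sum, s = 3+9 = 12
i=3,j=4: odd sum, s = 12-4 = 8

8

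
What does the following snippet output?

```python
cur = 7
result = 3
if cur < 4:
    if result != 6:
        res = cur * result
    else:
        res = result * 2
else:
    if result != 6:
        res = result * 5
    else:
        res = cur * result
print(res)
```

cur=7, result=3
cur < 4 is False; result != 6 is True
→ res = result * 5 = 15

15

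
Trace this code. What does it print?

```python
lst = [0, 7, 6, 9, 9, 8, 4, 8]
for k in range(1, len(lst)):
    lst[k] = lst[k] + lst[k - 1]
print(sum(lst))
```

k=1: lst[1] = 7+0 = 7 → [0, 7, 6, 9, 9, 8, 4, 8]
k=2: lst[2] = 6+7 = 13 → [0, 7, 13, 9, 9, 8, 4, 8]
k=3: lst[3] = 9+13 = 22 → [0, 7, 13, 22, 9, 8, 4, 8]
k=4: lst[4] = 9+22 = 31 → [0, 7, 13, 22, 31, 8, 4, 8]
k=5: lst[5] = 8+31 = 39 → [0, 7, 13, 22, 31, 39, 4, 8]
k=6: lst[6] = 4+39 = 43 → [0, 7, 13, 22, 31, 39, 43, 8]
k=7: lst[7] = 8+43 = 51 → [0, 7, 13, 22, 31, 39, 43, 51]
sum = 206

206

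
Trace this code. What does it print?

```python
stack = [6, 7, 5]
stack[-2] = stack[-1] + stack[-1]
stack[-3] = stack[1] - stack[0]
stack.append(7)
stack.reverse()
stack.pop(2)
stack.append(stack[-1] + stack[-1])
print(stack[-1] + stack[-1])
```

16

stack[-2] = stack[-1]+stack[-1] = 5+5 = 10 → [6, 10, 5]
stack[-3] = stack[1]-stack[0] = 10-6 = 4 → [4, 10, 5]
append 7 → [4, 10, 5, 7]
reverse → [7, 5, 10, 4]
pop(2) removes 10 → [7, 5, 4]
append stack[-1]+stack[-1] = 4+4 = 8 → [7, 5, 4, 8]
stack[-1]+stack[-1] = 8+8 = 16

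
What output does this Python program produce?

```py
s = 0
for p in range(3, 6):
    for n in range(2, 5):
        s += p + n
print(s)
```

p=3,n=2: s = 0+5 = 5
p=3,n=3: s = 5+6 = 11
p=3,n=4: s = 11+7 = 18
p=4,n=2: s = 18+6 = 24
p=4,n=3: s = 24+7 = 31
p=4,n=4: s = 31+8 = 39
p=5,n=2: s = 39+7 = 46
p=5,n=3: s = 46+8 = 54
p=5,n=4: s = 54+9 = 63

63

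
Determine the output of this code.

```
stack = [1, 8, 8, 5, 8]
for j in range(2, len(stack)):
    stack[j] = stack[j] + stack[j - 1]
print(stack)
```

j=2: stack[2] = 8+8 = 16 → [1, 8, 16, 5, 8]
j=3: stack[3] = 5+16 = 21 → [1, 8, 16, 21, 8]
j=4: stack[4] = 8+21 = 29 → [1, 8, 16, 21, 29]

[1, 8, 16, 21, 29]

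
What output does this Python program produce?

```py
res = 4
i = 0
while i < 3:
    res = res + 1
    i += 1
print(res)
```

i=0: res = 4+1 = 5
i=1: res = 5+1 = 6
i=2: res = 6+1 = 7

7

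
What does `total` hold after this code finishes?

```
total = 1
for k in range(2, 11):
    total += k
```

55

k=2: total = 1+2 = 3
k=3: total = 3+3 = 6
k=4: total = 6+4 = 10
k=5: total = 10+5 = 15
k=6: total = 15+6 = 21
k=7: total = 21+7 = 28
k=8: total = 28+8 = 36
k=9: total = 36+9 = 45
k=10: total = 45+10 = 55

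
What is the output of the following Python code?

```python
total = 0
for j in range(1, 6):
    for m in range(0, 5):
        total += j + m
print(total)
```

125

j=1,m=0: total = 0+1 = 1
j=1,m=1: total = 1+2 = 3
j=1,m=2: total = 3+3 = 6
j=1,m=3: total = 6+4 = 10
j=1,m=4: total = 10+5 = 15
j=2,m=0: total = 15+2 = 17
j=2,m=1: total = 17+3 = 20
j=2,m=2: total = 20+4 = 24
j=2,m=3: total = 24+5 = 29
j=2,m=4: total = 29+6 = 35
j=3,m=0: total = 35+3 = 38
j=3,m=1: total = 38+4 = 42
j=3,m=2: total = 42+5 = 47
j=3,m=3: total = 47+6 = 53
j=3,m=4: total = 53+7 = 60
j=4,m=0: total = 60+4 = 64
j=4,m=1: total = 64+5 = 69
j=4,m=2: total = 69+6 = 75
j=4,m=3: total = 75+7 = 82
j=4,m=4: total = 82+8 = 90
j=5,m=0: total = 90+5 = 95
j=5,m=1: total = 95+6 = 101
j=5,m=2: total = 101+7 = 108
j=5,m=3: total = 108+8 = 116
j=5,m=4: total = 116+9 = 125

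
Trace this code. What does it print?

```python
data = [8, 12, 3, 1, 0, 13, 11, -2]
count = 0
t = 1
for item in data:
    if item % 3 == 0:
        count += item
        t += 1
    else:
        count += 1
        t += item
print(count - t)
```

-15

item=8: not %3==0, count = 0+1 = 1; t=9
item=12: %3==0, count = 1+12 = 13; t=10
item=3: %3==0, count = 13+3 = 16; t=11
item=1: not %3==0, count = 16+1 = 17; t=12
item=0: %3==0, count = 17+0 = 17; t=13
item=13: not %3==0, count = 17+1 = 18; t=26
item=11: not %3==0, count = 18+1 = 19; t=37
item=-2: not %3==0, count = 19+1 = 20; t=35
count-t = 20-35 = -15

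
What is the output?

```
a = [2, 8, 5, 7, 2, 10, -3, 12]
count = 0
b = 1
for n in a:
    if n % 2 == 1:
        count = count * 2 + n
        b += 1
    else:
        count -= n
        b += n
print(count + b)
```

n=2: not odd, count = 0-2 = -2; b=3
n=8: not odd, count = (-2)-8 = -10; b=11
n=5: odd, count = (-10)*2+5 = -15; b=12
n=7: odd, count = (-15)*2+7 = -23; b=13
n=2: not odd, count = (-23)-2 = -25; b=15
n=10: not odd, count = (-25)-10 = -35; b=25
n=-3: odd, count = (-35)*2+(-3) = -73; b=26
n=12: not odd, count = (-73)-12 = -85; b=38
count+b = (-85)+38 = -47

-47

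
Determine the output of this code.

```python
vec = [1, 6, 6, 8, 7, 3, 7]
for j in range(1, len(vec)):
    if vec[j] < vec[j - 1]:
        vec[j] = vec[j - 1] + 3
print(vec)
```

j=1: 6>=1, unchanged → [1, 6, 6, 8, 7, 3, 7]
j=2: 6>=6, unchanged → [1, 6, 6, 8, 7, 3, 7]
j=3: 8>=6, unchanged → [1, 6, 6, 8, 7, 3, 7]
j=4: 7<8, vec[4] = 8+3 = 11 → [1, 6, 6, 8, 11, 3, 7]
j=5: 3<11, vec[5] = 11+3 = 14 → [1, 6, 6, 8, 11, 14, 7]
j=6: 7<14, vec[6] = 14+3 = 17 → [1, 6, 6, 8, 11, 14, 17]

[1, 6, 6, 8, 11, 14, 17]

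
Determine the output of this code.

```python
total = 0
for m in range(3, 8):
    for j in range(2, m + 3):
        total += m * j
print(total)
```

m=3,j=2: total = 0+6 = 6
m=3,j=3: total = 6+9 = 15
m=3,j=4: total = 15+12 = 27
m=3,j=5: total = 27+15 = 42
m=4,j=2: total = 42+8 = 50
m=4,j=3: total = 50+12 = 62
m=4,j=4: total = 62+16 = 78
m=4,j=5: total = 78+20 = 98
m=4,j=6: total = 98+24 = 122
m=5,j=2: total = 122+10 = 132
m=5,j=3: total = 132+15 = 147
m=5,j=4: total = 147+20 = 167
m=5,j=5: total = 167+25 = 192
m=5,j=6: total = 192+30 = 222
m=5,j=7: total = 222+35 = 257
m=6,j=2: total = 257+12 = 269
m=6,j=3: total = 269+18 = 287
m=6,j=4: total = 287+24 = 311
m=6,j=5: total = 311+30 = 341
m=6,j=6: total = 341+36 = 377
m=6,j=7: total = 377+42 = 419
m=6,j=8: total = 419+48 = 467
m=7,j=2: total = 467+14 = 481
m=7,j=3: total = 481+21 = 502
m=7,j=4: total = 502+28 = 530
m=7,j=5: total = 530+35 = 565
m=7,j=6: total = 565+42 = 607
m=7,j=7: total = 607+49 = 656
m=7,j=8: total = 656+56 = 712
m=7,j=9: total = 712+63 = 775

775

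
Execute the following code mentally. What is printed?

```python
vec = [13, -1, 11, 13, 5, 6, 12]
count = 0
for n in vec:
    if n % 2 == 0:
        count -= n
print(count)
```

n=13: not even
n=-1: not even
n=11: not even
n=13: not even
n=5: not even
n=6: even, count = 0-6 = -6
n=12: even, count = (-6)-12 = -18

-18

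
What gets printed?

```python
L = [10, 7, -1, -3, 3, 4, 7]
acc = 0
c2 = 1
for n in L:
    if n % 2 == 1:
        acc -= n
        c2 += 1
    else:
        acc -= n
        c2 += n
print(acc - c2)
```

n=10: not odd, acc = 0-10 = -10; c2=11
n=7: odd, acc = (-10)-7 = -17; c2=12
n=-1: odd, acc = (-17)-(-1) = -16; c2=13
n=-3: odd, acc = (-16)-(-3) = -13; c2=14
n=3: odd, acc = (-13)-3 = -16; c2=15
n=4: not odd, acc = (-16)-4 = -20; c2=19
n=7: odd, acc = (-20)-7 = -27; c2=20
acc-c2 = (-27)-20 = -47

-47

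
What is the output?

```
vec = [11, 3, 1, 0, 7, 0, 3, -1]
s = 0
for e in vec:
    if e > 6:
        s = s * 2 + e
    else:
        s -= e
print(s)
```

e=11: >6, s = 0*2+11 = 11
e=3: not >6, s = 11-3 = 8
e=1: not >6, s = 8-1 = 7
e=0: not >6, s = 7-0 = 7
e=7: >6, s = 7*2+7 = 21
e=0: not >6, s = 21-0 = 21
e=3: not >6, s = 21-3 = 18
e=-1: not >6, s = 18-(-1) = 19

19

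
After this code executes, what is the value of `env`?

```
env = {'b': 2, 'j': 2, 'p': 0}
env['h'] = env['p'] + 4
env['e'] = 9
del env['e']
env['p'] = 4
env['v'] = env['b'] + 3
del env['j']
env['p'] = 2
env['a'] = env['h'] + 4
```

{'b': 2, 'p': 2, 'h': 4, 'v': 5, 'a': 8}

env['h'] = env['p']+4 = 4 → {'b': 2, 'j': 2, 'p': 0, 'h': 4}
env['e'] = 9 → {'b': 2, 'j': 2, 'p': 0, 'h': 4, 'e': 9}
del 'e' → {'b': 2, 'j': 2, 'p': 0, 'h': 4}
env['p'] = 4 → {'b': 2, 'j': 2, 'p': 4, 'h': 4}
env['v'] = env['b']+3 = 5 → {'b': 2, 'j': 2, 'p': 4, 'h': 4, 'v': 5}
del 'j' → {'b': 2, 'p': 4, 'h': 4, 'v': 5}
env['p'] = 2 → {'b': 2, 'p': 2, 'h': 4, 'v': 5}
env['a'] = env['h']+4 = 8 → {'b': 2, 'p': 2, 'h': 4, 'v': 5, 'a': 8}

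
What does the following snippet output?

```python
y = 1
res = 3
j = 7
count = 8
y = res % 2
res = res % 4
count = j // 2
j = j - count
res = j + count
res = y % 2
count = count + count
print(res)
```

y = 3%2 = 1
res = 3%4 = 3
count = 7//2 = 3
j = 7-3 = 4
res = 4+3 = 7
res = 1%2 = 1
count = 3+3 = 6

1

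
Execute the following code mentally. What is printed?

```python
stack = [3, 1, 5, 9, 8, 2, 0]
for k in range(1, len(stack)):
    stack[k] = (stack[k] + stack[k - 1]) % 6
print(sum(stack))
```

20

k=1: stack[1] = (1+3)%6 = 4 → [3, 4, 5, 9, 8, 2, 0]
k=2: stack[2] = (5+4)%6 = 3 → [3, 4, 3, 9, 8, 2, 0]
k=3: stack[3] = (9+3)%6 = 0 → [3, 4, 3, 0, 8, 2, 0]
k=4: stack[4] = (8+0)%6 = 2 → [3, 4, 3, 0, 2, 2, 0]
k=5: stack[5] = (2+2)%6 = 4 → [3, 4, 3, 0, 2, 4, 0]
k=6: stack[6] = (0+4)%6 = 4 → [3, 4, 3, 0, 2, 4, 4]
sum = 20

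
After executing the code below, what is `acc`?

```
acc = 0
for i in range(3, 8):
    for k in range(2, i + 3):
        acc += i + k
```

i=3,k=2: acc = 0+5 = 5
i=3,k=3: acc = 5+6 = 11
i=3,k=4: acc = 11+7 = 18
i=3,k=5: acc = 18+8 = 26
i=4,k=2: acc = 26+6 = 32
i=4,k=3: acc = 32+7 = 39
i=4,k=4: acc = 39+8 = 47
i=4,k=5: acc = 47+9 = 56
i=4,k=6: acc = 56+10 = 66
i=5,k=2: acc = 66+7 = 73
i=5,k=3: acc = 73+8 = 81
i=5,k=4: acc = 81+9 = 90
i=5,k=5: acc = 90+10 = 100
i=5,k=6: acc = 100+11 = 111
i=5,k=7: acc = 111+12 = 123
i=6,k=2: acc = 123+8 = 131
i=6,k=3: acc = 131+9 = 140
i=6,k=4: acc = 140+10 = 150
i=6,k=5: acc = 150+11 = 161
i=6,k=6: acc = 161+12 = 173
i=6,k=7: acc = 173+13 = 186
i=6,k=8: acc = 186+14 = 200
i=7,k=2: acc = 200+9 = 209
i=7,k=3: acc = 209+10 = 219
i=7,k=4: acc = 219+11 = 230
i=7,k=5: acc = 230+12 = 242
i=7,k=6: acc = 242+13 = 255
i=7,k=7: acc = 255+14 = 269
i=7,k=8: acc = 269+15 = 284
i=7,k=9: acc = 284+16 = 300

300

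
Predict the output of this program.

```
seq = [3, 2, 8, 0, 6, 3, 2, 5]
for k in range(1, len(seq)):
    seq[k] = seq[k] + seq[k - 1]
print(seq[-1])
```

29

k=1: seq[1] = 2+3 = 5 → [3, 5, 8, 0, 6, 3, 2, 5]
k=2: seq[2] = 8+5 = 13 → [3, 5, 13, 0, 6, 3, 2, 5]
k=3: seq[3] = 0+13 = 13 → [3, 5, 13, 13, 6, 3, 2, 5]
k=4: seq[4] = 6+13 = 19 → [3, 5, 13, 13, 19, 3, 2, 5]
k=5: seq[5] = 3+19 = 22 → [3, 5, 13, 13, 19, 22, 2, 5]
k=6: seq[6] = 2+22 = 24 → [3, 5, 13, 13, 19, 22, 24, 5]
k=7: seq[7] = 5+24 = 29 → [3, 5, 13, 13, 19, 22, 24, 29]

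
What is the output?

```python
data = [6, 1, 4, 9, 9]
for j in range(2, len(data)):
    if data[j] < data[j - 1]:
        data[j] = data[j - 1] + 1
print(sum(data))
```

29

j=2: 4>=1, unchanged → [6, 1, 4, 9, 9]
j=3: 9>=4, unchanged → [6, 1, 4, 9, 9]
j=4: 9>=9, unchanged → [6, 1, 4, 9, 9]
sum = 29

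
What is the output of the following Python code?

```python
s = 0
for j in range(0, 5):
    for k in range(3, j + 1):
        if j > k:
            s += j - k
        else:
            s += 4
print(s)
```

j=3,k=3: not 3>3, s = 0+4 = 4
j=4,k=3: 4>3, s = 4+1 = 5
j=4,k=4: not 4>4, s = 5+4 = 9

9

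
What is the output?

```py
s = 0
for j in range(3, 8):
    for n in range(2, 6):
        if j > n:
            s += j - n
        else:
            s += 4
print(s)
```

j=3,n=2: 3>2, s = 0+1 = 1
j=3,n=3: not 3>3, s = 1+4 = 5
j=3,n=4: not 3>4, s = 5+4 = 9
j=3,n=5: not 3>5, s = 9+4 = 13
j=4,n=2: 4>2, s = 13+2 = 15
j=4,n=3: 4>3, s = 15+1 = 16
j=4,n=4: not 4>4, s = 16+4 = 20
j=4,n=5: not 4>5, s = 20+4 = 24
j=5,n=2: 5>2, s = 24+3 = 27
j=5,n=3: 5>3, s = 27+2 = 29
j=5,n=4: 5>4, s = 29+1 = 30
j=5,n=5: not 5>5, s = 30+4 = 34
j=6,n=2: 6>2, s = 34+4 = 38
j=6,n=3: 6>3, s = 38+3 = 41
j=6,n=4: 6>4, s = 41+2 = 43
j=6,n=5: 6>5, s = 43+1 = 44
j=7,n=2: 7>2, s = 44+5 = 49
j=7,n=3: 7>3, s = 49+4 = 53
j=7,n=4: 7>4, s = 53+3 = 56
j=7,n=5: 7>5, s = 56+2 = 58

58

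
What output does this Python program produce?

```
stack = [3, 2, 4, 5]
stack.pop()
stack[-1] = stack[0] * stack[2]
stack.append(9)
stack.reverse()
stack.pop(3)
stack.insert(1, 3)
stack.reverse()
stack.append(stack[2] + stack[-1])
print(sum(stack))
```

pop() removes 5 → [3, 2, 4]
stack[-1] = stack[0]*stack[2] = 3*4 = 12 → [3, 2, 12]
append 9 → [3, 2, 12, 9]
reverse → [9, 12, 2, 3]
pop(3) removes 3 → [9, 12, 2]
insert 3 at 1 → [9, 3, 12, 2]
reverse → [2, 12, 3, 9]
append stack[2]+stack[-1] = 3+9 = 12 → [2, 12, 3, 9, 12]
sum = 38

38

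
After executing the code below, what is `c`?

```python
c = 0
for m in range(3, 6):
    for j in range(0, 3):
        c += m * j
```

36

m=3,j=0: c = 0+0 = 0
m=3,j=1: c = 0+3 = 3
m=3,j=2: c = 3+6 = 9
m=4,j=0: c = 9+0 = 9
m=4,j=1: c = 9+4 = 13
m=4,j=2: c = 13+8 = 21
m=5,j=0: c = 21+0 = 21
m=5,j=1: c = 21+5 = 26
m=5,j=2: c = 26+10 = 36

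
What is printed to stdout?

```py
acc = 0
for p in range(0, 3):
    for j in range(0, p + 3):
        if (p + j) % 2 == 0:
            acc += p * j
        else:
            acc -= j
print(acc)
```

p=0,j=0: even sum, acc = 0+0 = 0
p=0,j=1: odd sum, acc = 0-1 = -1
p=0,j=2: even sum, acc = (-1)+0 = -1
p=1,j=0: odd sum, acc = (-1)-0 = -1
p=1,j=1: even sum, acc = (-1)+1 = 0
p=1,j=2: odd sum, acc = 0-2 = -2
p=1,j=3: even sum, acc = (-2)+3 = 1
p=2,j=0: even sum, acc = 1+0 = 1
p=2,j=1: odd sum, acc = 1-1 = 0
p=2,j=2: even sum, acc = 0+4 = 4
p=2,j=3: odd sum, acc = 4-3 = 1
p=2,j=4: even sum, acc = 1+8 = 9

9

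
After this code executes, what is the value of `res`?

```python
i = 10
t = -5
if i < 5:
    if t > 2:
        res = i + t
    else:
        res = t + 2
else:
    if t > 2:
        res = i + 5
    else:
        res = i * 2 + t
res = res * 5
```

i=10, t=-5
i < 5 is False; t > 2 is False
→ res = i * 2 + t = 15
res = 15*5 = 75

75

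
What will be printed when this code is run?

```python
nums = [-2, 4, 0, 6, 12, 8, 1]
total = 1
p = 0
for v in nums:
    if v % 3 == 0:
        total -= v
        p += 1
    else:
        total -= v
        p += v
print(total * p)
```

v=-2: not %3==0, total = 1-(-2) = 3; p=-2
v=4: not %3==0, total = 3-4 = -1; p=2
v=0: %3==0, total = (-1)-0 = -1; p=3
v=6: %3==0, total = (-1)-6 = -7; p=4
v=12: %3==0, total = (-7)-12 = -19; p=5
v=8: not %3==0, total = (-19)-8 = -27; p=13
v=1: not %3==0, total = (-27)-1 = -28; p=14
total*p = (-28)*14 = -392

-392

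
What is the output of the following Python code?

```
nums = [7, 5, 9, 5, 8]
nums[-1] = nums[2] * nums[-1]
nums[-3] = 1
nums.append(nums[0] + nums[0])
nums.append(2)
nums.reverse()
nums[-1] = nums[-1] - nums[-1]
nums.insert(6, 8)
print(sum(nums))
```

107

nums[-1] = nums[2]*nums[-1] = 9*8 = 72 → [7, 5, 9, 5, 72]
nums[-3] = 1 → [7, 5, 1, 5, 72]
append nums[0]+nums[0] = 7+7 = 14 → [7, 5, 1, 5, 72, 14]
append 2 → [7, 5, 1, 5, 72, 14, 2]
reverse → [2, 14, 72, 5, 1, 5, 7]
nums[-1] = nums[-1]-nums[-1] = 7-7 = 0 → [2, 14, 72, 5, 1, 5, 0]
insert 8 at 6 → [2, 14, 72, 5, 1, 5, 8, 0]
sum = 107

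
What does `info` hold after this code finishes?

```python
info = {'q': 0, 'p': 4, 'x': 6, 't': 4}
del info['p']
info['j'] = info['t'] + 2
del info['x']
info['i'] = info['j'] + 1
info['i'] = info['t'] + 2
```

{'q': 0, 't': 4, 'j': 6, 'i': 6}

del 'p' → {'q': 0, 'x': 6, 't': 4}
info['j'] = info['t']+2 = 6 → {'q': 0, 'x': 6, 't': 4, 'j': 6}
del 'x' → {'q': 0, 't': 4, 'j': 6}
info['i'] = info['j']+1 = 7 → {'q': 0, 't': 4, 'j': 6, 'i': 7}
info['i'] = info['t']+2 = 6 → {'q': 0, 't': 4, 'j': 6, 'i': 6}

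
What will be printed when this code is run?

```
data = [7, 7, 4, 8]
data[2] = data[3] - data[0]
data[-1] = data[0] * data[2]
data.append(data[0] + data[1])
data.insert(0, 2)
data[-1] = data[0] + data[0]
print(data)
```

data[2] = data[3]-data[0] = 8-7 = 1 → [7, 7, 1, 8]
data[-1] = data[0]*data[2] = 7*1 = 7 → [7, 7, 1, 7]
append data[0]+data[1] = 7+7 = 14 → [7, 7, 1, 7, 14]
insert 2 at 0 → [2, 7, 7, 1, 7, 14]
data[-1] = data[0]+data[0] = 2+2 = 4 → [2, 7, 7, 1, 7, 4]

[2, 7, 7, 1, 7, 4]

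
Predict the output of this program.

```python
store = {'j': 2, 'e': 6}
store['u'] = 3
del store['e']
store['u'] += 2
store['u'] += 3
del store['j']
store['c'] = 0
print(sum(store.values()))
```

store['u'] = 3 → {'j': 2, 'e': 6, 'u': 3}
del 'e' → {'j': 2, 'u': 3}
store['u'] = 3+2 = 5 → {'j': 2, 'u': 5}
store['u'] = 5+3 = 8 → {'j': 2, 'u': 8}
del 'j' → {'u': 8}
store['c'] = 0 → {'u': 8, 'c': 0}
sum of values = 8

8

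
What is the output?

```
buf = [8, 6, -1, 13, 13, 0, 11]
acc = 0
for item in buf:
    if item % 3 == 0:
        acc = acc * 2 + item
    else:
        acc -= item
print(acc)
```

item=8: not %3==0, acc = 0-8 = -8
item=6: %3==0, acc = (-8)*2+6 = -10
item=-1: not %3==0, acc = (-10)-(-1) = -9
item=13: not %3==0, acc = (-9)-13 = -22
item=13: not %3==0, acc = (-22)-13 = -35
item=0: %3==0, acc = (-35)*2+0 = -70
item=11: not %3==0, acc = (-70)-11 = -81

-81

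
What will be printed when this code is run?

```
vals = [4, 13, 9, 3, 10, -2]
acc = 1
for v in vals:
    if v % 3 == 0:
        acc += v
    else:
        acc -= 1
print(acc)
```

9

v=4: not %3==0, acc = 1-1 = 0
v=13: not %3==0, acc = 0-1 = -1
v=9: %3==0, acc = (-1)+9 = 8
v=3: %3==0, acc = 8+3 = 11
v=10: not %3==0, acc = 11-1 = 10
v=-2: not %3==0, acc = 10-1 = 9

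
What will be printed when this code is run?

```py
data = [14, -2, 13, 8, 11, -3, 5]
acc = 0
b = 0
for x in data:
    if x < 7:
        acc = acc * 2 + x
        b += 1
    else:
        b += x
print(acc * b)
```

x=14: not <7; b=14
x=-2: <7, acc = 0*2+(-2) = -2; b=15
x=13: not <7; b=28
x=8: not <7; b=36
x=11: not <7; b=47
x=-3: <7, acc = (-2)*2+(-3) = -7; b=48
x=5: <7, acc = (-7)*2+5 = -9; b=49
acc*b = (-9)*49 = -441

-441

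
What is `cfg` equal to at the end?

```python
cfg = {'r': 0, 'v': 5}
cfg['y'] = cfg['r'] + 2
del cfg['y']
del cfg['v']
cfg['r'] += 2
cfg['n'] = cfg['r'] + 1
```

{'r': 2, 'n': 3}

cfg['y'] = cfg['r']+2 = 2 → {'r': 0, 'v': 5, 'y': 2}
del 'y' → {'r': 0, 'v': 5}
del 'v' → {'r': 0}
cfg['r'] = 0+2 = 2 → {'r': 2}
cfg['n'] = cfg['r']+1 = 3 → {'r': 2, 'n': 3}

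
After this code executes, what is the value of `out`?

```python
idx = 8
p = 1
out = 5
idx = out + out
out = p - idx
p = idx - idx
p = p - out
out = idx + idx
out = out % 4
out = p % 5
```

idx = 5+5 = 10
out = 1-10 = -9
p = 10-10 = 0
p = 0-(-9) = 9
out = 10+10 = 20
out = 20%4 = 0
out = 9%5 = 4

4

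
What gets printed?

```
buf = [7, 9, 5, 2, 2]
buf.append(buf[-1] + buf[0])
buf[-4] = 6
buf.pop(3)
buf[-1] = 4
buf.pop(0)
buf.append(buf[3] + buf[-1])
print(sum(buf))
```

append buf[-1]+buf[0] = 2+7 = 9 → [7, 9, 5, 2, 2, 9]
buf[-4] = 6 → [7, 9, 6, 2, 2, 9]
pop(3) removes 2 → [7, 9, 6, 2, 9]
buf[-1] = 4 → [7, 9, 6, 2, 4]
pop(0) removes 7 → [9, 6, 2, 4]
append buf[3]+buf[-1] = 4+4 = 8 → [9, 6, 2, 4, 8]
sum = 29

29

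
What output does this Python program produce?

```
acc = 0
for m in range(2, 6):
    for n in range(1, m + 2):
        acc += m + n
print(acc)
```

m=2,n=1: acc = 0+3 = 3
m=2,n=2: acc = 3+4 = 7
m=2,n=3: acc = 7+5 = 12
m=3,n=1: acc = 12+4 = 16
m=3,n=2: acc = 16+5 = 21
m=3,n=3: acc = 21+6 = 27
m=3,n=4: acc = 27+7 = 34
m=4,n=1: acc = 34+5 = 39
m=4,n=2: acc = 39+6 = 45
m=4,n=3: acc = 45+7 = 52
m=4,n=4: acc = 52+8 = 60
m=4,n=5: acc = 60+9 = 69
m=5,n=1: acc = 69+6 = 75
m=5,n=2: acc = 75+7 = 82
m=5,n=3: acc = 82+8 = 90
m=5,n=4: acc = 90+9 = 99
m=5,n=5: acc = 99+10 = 109
m=5,n=6: acc = 109+11 = 120

120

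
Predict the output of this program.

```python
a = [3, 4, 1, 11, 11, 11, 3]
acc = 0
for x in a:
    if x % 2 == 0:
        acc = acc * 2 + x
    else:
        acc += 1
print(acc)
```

x=3: not even, acc = 0+1 = 1
x=4: even, acc = 1*2+4 = 6
x=1: not even, acc = 6+1 = 7
x=11: not even, acc = 7+1 = 8
x=11: not even, acc = 8+1 = 9
x=11: not even, acc = 9+1 = 10
x=3: not even, acc = 10+1 = 11

11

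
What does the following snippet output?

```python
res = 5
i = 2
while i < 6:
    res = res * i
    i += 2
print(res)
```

i=2: res = 5*2 = 10
i=4: res = 10*4 = 40

40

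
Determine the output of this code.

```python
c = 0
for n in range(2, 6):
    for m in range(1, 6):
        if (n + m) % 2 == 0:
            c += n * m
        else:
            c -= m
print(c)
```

n=2,m=1: odd sum, c = 0-1 = -1
n=2,m=2: even sum, c = (-1)+4 = 3
n=2,m=3: odd sum, c = 3-3 = 0
n=2,m=4: even sum, c = 0+8 = 8
n=2,m=5: odd sum, c = 8-5 = 3
n=3,m=1: even sum, c = 3+3 = 6
n=3,m=2: odd sum, c = 6-2 = 4
n=3,m=3: even sum, c = 4+9 = 13
n=3,m=4: odd sum, c = 13-4 = 9
n=3,m=5: even sum, c = 9+15 = 24
n=4,m=1: odd sum, c = 24-1 = 23
n=4,m=2: even sum, c = 23+8 = 31
n=4,m=3: odd sum, c = 31-3 = 28
n=4,m=4: even sum, c = 28+16 = 44
n=4,m=5: odd sum, c = 44-5 = 39
n=5,m=1: even sum, c = 39+5 = 44
n=5,m=2: odd sum, c = 44-2 = 42
n=5,m=3: even sum, c = 42+15 = 57
n=5,m=4: odd sum, c = 57-4 = 53
n=5,m=5: even sum, c = 53+25 = 78

78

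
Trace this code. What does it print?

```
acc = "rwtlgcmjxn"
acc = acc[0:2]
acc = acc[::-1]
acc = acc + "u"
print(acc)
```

slice [0:2] → 'rw'
reverse → 'wr'
+ 'u' → 'wru'

wru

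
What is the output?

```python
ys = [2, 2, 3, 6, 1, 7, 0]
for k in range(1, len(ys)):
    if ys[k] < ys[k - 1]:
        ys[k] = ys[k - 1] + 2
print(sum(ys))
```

43

k=1: 2>=2, unchanged → [2, 2, 3, 6, 1, 7, 0]
k=2: 3>=2, unchanged → [2, 2, 3, 6, 1, 7, 0]
k=3: 6>=3, unchanged → [2, 2, 3, 6, 1, 7, 0]
k=4: 1<6, ys[4] = 6+2 = 8 → [2, 2, 3, 6, 8, 7, 0]
k=5: 7<8, ys[5] = 8+2 = 10 → [2, 2, 3, 6, 8, 10, 0]
k=6: 0<10, ys[6] = 10+2 = 12 → [2, 2, 3, 6, 8, 10, 12]
sum = 43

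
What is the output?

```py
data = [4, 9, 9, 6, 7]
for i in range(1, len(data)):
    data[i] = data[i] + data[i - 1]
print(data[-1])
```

35

i=1: data[1] = 9+4 = 13 → [4, 13, 9, 6, 7]
i=2: data[2] = 9+13 = 22 → [4, 13, 22, 6, 7]
i=3: data[3] = 6+22 = 28 → [4, 13, 22, 28, 7]
i=4: data[4] = 7+28 = 35 → [4, 13, 22, 28, 35]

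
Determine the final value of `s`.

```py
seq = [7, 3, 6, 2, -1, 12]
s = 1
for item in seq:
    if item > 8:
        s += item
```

item=7: not >8
item=3: not >8
item=6: not >8
item=2: not >8
item=-1: not >8
item=12: >8, s = 1+12 = 13

13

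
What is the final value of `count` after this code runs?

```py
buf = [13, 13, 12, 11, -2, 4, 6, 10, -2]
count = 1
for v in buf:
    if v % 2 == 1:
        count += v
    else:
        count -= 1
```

v=13: odd, count = 1+13 = 14
v=13: odd, count = 14+13 = 27
v=12: not odd, count = 27-1 = 26
v=11: odd, count = 26+11 = 37
v=-2: not odd, count = 37-1 = 36
v=4: not odd, count = 36-1 = 35
v=6: not odd, count = 35-1 = 34
v=10: not odd, count = 34-1 = 33
v=-2: not odd, count = 33-1 = 32

32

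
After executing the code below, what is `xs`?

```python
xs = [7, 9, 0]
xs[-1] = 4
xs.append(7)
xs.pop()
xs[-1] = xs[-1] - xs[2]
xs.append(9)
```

xs[-1] = 4 → [7, 9, 4]
append 7 → [7, 9, 4, 7]
pop() removes 7 → [7, 9, 4]
xs[-1] = xs[-1]-xs[2] = 4-4 = 0 → [7, 9, 0]
append 9 → [7, 9, 0, 9]

[7, 9, 0, 9]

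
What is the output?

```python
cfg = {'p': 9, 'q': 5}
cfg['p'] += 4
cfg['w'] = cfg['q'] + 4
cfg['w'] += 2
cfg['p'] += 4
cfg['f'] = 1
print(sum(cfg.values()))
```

cfg['p'] = 9+4 = 13 → {'p': 13, 'q': 5}
cfg['w'] = cfg['q']+4 = 9 → {'p': 13, 'q': 5, 'w': 9}
cfg['w'] = 9+2 = 11 → {'p': 13, 'q': 5, 'w': 11}
cfg['p'] = 13+4 = 17 → {'p': 17, 'q': 5, 'w': 11}
cfg['f'] = 1 → {'p': 17, 'q': 5, 'w': 11, 'f': 1}
sum of values = 34

34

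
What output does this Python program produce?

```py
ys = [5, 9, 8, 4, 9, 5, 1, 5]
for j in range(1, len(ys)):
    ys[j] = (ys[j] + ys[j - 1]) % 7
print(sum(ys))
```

26

j=1: ys[1] = (9+5)%7 = 0 → [5, 0, 8, 4, 9, 5, 1, 5]
j=2: ys[2] = (8+0)%7 = 1 → [5, 0, 1, 4, 9, 5, 1, 5]
j=3: ys[3] = (4+1)%7 = 5 → [5, 0, 1, 5, 9, 5, 1, 5]
j=4: ys[4] = (9+5)%7 = 0 → [5, 0, 1, 5, 0, 5, 1, 5]
j=5: ys[5] = (5+0)%7 = 5 → [5, 0, 1, 5, 0, 5, 1, 5]
j=6: ys[6] = (1+5)%7 = 6 → [5, 0, 1, 5, 0, 5, 6, 5]
j=7: ys[7] = (5+6)%7 = 4 → [5, 0, 1, 5, 0, 5, 6, 4]
sum = 26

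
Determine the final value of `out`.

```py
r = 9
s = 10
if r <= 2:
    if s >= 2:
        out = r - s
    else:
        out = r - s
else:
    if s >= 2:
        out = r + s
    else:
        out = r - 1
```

19

r=9, s=10
r <= 2 is False; s >= 2 is True
→ out = r + s = 19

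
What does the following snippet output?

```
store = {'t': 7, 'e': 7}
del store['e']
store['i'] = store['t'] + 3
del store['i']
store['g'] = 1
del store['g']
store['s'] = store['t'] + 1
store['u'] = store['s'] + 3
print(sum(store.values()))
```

26

del 'e' → {'t': 7}
store['i'] = store['t']+3 = 10 → {'t': 7, 'i': 10}
del 'i' → {'t': 7}
store['g'] = 1 → {'t': 7, 'g': 1}
del 'g' → {'t': 7}
store['s'] = store['t']+1 = 8 → {'t': 7, 's': 8}
store['u'] = store['s']+3 = 11 → {'t': 7, 's': 8, 'u': 11}
sum of values = 26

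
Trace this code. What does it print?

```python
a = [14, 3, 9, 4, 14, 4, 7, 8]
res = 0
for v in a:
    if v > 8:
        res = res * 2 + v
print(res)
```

v=14: >8, res = 0*2+14 = 14
v=3: not >8
v=9: >8, res = 14*2+9 = 37
v=4: not >8
v=14: >8, res = 37*2+14 = 88
v=4: not >8
v=7: not >8
v=8: not >8

88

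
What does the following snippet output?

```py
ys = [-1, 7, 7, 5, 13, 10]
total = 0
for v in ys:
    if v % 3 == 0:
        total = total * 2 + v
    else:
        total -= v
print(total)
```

v=-1: not %3==0, total = 0-(-1) = 1
v=7: not %3==0, total = 1-7 = -6
v=7: not %3==0, total = (-6)-7 = -13
v=5: not %3==0, total = (-13)-5 = -18
v=13: not %3==0, total = (-18)-13 = -31
v=10: not %3==0, total = (-31)-10 = -41

-41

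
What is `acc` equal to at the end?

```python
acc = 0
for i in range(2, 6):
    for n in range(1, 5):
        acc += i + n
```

96

i=2,n=1: acc = 0+3 = 3
i=2,n=2: acc = 3+4 = 7
i=2,n=3: acc = 7+5 = 12
i=2,n=4: acc = 12+6 = 18
i=3,n=1: acc = 18+4 = 22
i=3,n=2: acc = 22+5 = 27
i=3,n=3: acc = 27+6 = 33
i=3,n=4: acc = 33+7 = 40
i=4,n=1: acc = 40+5 = 45
i=4,n=2: acc = 45+6 = 51
i=4,n=3: acc = 51+7 = 58
i=4,n=4: acc = 58+8 = 66
i=5,n=1: acc = 66+6 = 72
i=5,n=2: acc = 72+7 = 79
i=5,n=3: acc = 79+8 = 87
i=5,n=4: acc = 87+9 = 96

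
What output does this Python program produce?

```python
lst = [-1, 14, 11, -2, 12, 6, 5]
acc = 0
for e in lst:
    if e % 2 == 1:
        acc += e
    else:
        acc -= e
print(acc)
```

-15

e=-1: odd, acc = 0+(-1) = -1
e=14: not odd, acc = (-1)-14 = -15
e=11: odd, acc = (-15)+11 = -4
e=-2: not odd, acc = (-4)-(-2) = -2
e=12: not odd, acc = (-2)-12 = -14
e=6: not odd, acc = (-14)-6 = -20
e=5: odd, acc = (-20)+5 = -15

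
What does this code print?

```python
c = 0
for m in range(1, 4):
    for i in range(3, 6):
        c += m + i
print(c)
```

54

m=1,i=3: c = 0+4 = 4
m=1,i=4: c = 4+5 = 9
m=1,i=5: c = 9+6 = 15
m=2,i=3: c = 15+5 = 20
m=2,i=4: c = 20+6 = 26
m=2,i=5: c = 26+7 = 33
m=3,i=3: c = 33+6 = 39
m=3,i=4: c = 39+7 = 46
m=3,i=5: c = 46+8 = 54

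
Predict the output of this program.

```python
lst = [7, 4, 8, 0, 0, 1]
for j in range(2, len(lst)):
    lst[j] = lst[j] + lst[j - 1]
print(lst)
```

j=2: lst[2] = 8+4 = 12 → [7, 4, 12, 0, 0, 1]
j=3: lst[3] = 0+12 = 12 → [7, 4, 12, 12, 0, 1]
j=4: lst[4] = 0+12 = 12 → [7, 4, 12, 12, 12, 1]
j=5: lst[5] = 1+12 = 13 → [7, 4, 12, 12, 12, 13]

[7, 4, 12, 12, 12, 13]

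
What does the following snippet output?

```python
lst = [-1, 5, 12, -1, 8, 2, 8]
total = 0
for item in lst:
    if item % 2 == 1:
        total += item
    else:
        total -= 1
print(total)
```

-1

item=-1: odd, total = 0+(-1) = -1
item=5: odd, total = (-1)+5 = 4
item=12: not odd, total = 4-1 = 3
item=-1: odd, total = 3+(-1) = 2
item=8: not odd, total = 2-1 = 1
item=2: not odd, total = 1-1 = 0
item=8: not odd, total = 0-1 = -1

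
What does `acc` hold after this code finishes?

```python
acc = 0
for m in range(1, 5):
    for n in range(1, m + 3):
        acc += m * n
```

m=1,n=1: acc = 0+1 = 1
m=1,n=2: acc = 1+2 = 3
m=1,n=3: acc = 3+3 = 6
m=2,n=1: acc = 6+2 = 8
m=2,n=2: acc = 8+4 = 12
m=2,n=3: acc = 12+6 = 18
m=2,n=4: acc = 18+8 = 26
m=3,n=1: acc = 26+3 = 29
m=3,n=2: acc = 29+6 = 35
m=3,n=3: acc = 35+9 = 44
m=3,n=4: acc = 44+12 = 56
m=3,n=5: acc = 56+15 = 71
m=4,n=1: acc = 71+4 = 75
m=4,n=2: acc = 75+8 = 83
m=4,n=3: acc = 83+12 = 95
m=4,n=4: acc = 95+16 = 111
m=4,n=5: acc = 111+20 = 131
m=4,n=6: acc = 131+24 = 155

155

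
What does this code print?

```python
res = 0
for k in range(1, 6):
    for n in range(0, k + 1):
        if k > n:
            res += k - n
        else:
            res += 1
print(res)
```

k=1,n=0: 1>0, res = 0+1 = 1
k=1,n=1: not 1>1, res = 1+1 = 2
k=2,n=0: 2>0, res = 2+2 = 4
k=2,n=1: 2>1, res = 4+1 = 5
k=2,n=2: not 2>2, res = 5+1 = 6
k=3,n=0: 3>0, res = 6+3 = 9
k=3,n=1: 3>1, res = 9+2 = 11
k=3,n=2: 3>2, res = 11+1 = 12
k=3,n=3: not 3>3, res = 12+1 = 13
k=4,n=0: 4>0, res = 13+4 = 17
k=4,n=1: 4>1, res = 17+3 = 20
k=4,n=2: 4>2, res = 20+2 = 22
k=4,n=3: 4>3, res = 22+1 = 23
k=4,n=4: not 4>4, res = 23+1 = 24
k=5,n=0: 5>0, res = 24+5 = 29
k=5,n=1: 5>1, res = 29+4 = 33
k=5,n=2: 5>2, res = 33+3 = 36
k=5,n=3: 5>3, res = 36+2 = 38
k=5,n=4: 5>4, res = 38+1 = 39
k=5,n=5: not 5>5, res = 39+1 = 40

40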